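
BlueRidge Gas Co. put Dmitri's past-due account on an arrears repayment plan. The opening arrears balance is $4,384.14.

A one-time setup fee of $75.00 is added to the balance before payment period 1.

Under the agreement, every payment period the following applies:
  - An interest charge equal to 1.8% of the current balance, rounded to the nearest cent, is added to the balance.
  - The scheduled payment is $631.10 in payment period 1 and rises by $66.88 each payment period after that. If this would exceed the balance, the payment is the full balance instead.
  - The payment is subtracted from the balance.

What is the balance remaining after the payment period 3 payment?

$2,574.86

Payment period 1: opening $4,459.14; interest $80.26 → $4,539.40; payment $631.10; balance $3,908.30
Payment period 2: opening $3,908.30; interest $70.35 → $3,978.65; payment $697.98; balance $3,280.67
Payment period 3: opening $3,280.67; interest $59.05 → $3,339.72; payment $764.86; balance $2,574.86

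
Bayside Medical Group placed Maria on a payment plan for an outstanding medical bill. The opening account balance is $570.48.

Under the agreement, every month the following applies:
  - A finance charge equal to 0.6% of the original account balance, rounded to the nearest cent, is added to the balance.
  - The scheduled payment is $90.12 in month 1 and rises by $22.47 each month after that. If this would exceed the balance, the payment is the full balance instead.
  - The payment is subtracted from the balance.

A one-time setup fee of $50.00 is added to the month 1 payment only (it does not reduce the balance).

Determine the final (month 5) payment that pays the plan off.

# | Opening | Interest | Payment | Fee | End bal
1 | $570.48 | $3.42 | $90.12 | $50.00 | $483.78
2 | $483.78 | $3.42 | $112.59 | — | $374.61
3 | $374.61 | $3.42 | $135.06 | — | $242.97
4 | $242.97 | $3.42 | $157.53 | — | $88.86
5 | $88.86 | $3.42 | $92.28 | — | $0.00

$92.28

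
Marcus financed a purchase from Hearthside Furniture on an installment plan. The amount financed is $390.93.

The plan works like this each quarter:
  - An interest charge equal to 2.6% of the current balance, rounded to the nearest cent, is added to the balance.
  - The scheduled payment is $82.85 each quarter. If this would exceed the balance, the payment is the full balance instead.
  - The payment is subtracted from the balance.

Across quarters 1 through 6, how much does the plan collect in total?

Quarter 1: opening $390.93; interest $10.16 → $401.09; payment $82.85; balance $318.24
Quarter 2: opening $318.24; interest $8.27 → $326.51; payment $82.85; balance $243.66
Quarter 3: opening $243.66; interest $6.34 → $250.00; payment $82.85; balance $167.15
Quarter 4: opening $167.15; interest $4.35 → $171.50; payment $82.85; balance $88.65
Quarter 5: opening $88.65; interest $2.30 → $90.95; payment $82.85; balance $8.10
Quarter 6: opening $8.10; interest $0.21 → $8.31; payment $8.31; balance $0.00
Total paid: $422.56

$422.56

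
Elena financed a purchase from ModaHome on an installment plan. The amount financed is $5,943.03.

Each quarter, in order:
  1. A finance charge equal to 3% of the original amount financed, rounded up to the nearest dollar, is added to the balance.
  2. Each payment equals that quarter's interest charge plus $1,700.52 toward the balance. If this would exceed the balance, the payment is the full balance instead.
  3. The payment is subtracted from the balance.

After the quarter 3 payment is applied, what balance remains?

$841.47

Quarter 1: opening $5,943.03; interest $179.00 → $6,122.03; payment $1,879.52; balance $4,242.51
Quarter 2: opening $4,242.51; interest $179.00 → $4,421.51; payment $1,879.52; balance $2,541.99
Quarter 3: opening $2,541.99; interest $179.00 → $2,720.99; payment $1,879.52; balance $841.47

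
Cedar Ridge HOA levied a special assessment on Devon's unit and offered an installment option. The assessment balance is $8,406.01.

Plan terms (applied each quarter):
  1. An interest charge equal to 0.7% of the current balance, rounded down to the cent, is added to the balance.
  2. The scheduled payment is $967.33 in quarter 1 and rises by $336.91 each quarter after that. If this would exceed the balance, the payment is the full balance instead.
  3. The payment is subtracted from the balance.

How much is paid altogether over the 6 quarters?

$8,615.33

Quarter 1: opening $8,406.01; interest $58.84 → $8,464.85; payment $967.33; balance $7,497.52
Quarter 2: opening $7,497.52; interest $52.48 → $7,550.00; payment $1,304.24; balance $6,245.76
Quarter 3: opening $6,245.76; interest $43.72 → $6,289.48; payment $1,641.15; balance $4,648.33
Quarter 4: opening $4,648.33; interest $32.53 → $4,680.86; payment $1,978.06; balance $2,702.80
Quarter 5: opening $2,702.80; interest $18.91 → $2,721.71; payment $2,314.97; balance $406.74
Quarter 6: opening $406.74; interest $2.84 → $409.58; payment $409.58; balance $0.00
Total paid: $8,615.33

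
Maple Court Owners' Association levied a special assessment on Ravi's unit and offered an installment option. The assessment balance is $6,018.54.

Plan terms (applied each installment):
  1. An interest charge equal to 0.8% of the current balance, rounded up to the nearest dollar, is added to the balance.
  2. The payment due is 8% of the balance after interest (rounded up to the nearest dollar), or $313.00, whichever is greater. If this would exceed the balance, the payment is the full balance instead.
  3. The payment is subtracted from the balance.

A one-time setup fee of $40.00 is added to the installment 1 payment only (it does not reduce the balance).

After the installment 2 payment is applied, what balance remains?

$5,175.54

# | Opening | Interest | Payment | Fee | End bal
1 | $6,018.54 | $49.00 | $486.00 | $40.00 | $5,581.54
2 | $5,581.54 | $45.00 | $451.00 | — | $5,175.54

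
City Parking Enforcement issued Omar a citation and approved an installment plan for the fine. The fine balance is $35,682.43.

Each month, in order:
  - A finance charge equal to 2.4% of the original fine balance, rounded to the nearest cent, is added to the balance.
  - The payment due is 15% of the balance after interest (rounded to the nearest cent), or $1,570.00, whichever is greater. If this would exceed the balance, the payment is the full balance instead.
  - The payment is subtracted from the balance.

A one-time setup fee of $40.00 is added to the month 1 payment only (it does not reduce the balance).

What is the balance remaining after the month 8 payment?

$13,253.59

# | Opening | Interest | Payment | Fee | End bal
1 | $35,682.43 | $856.38 | $5,480.82 | $40.00 | $31,057.99
2 | $31,057.99 | $856.38 | $4,787.16 | — | $27,127.21
3 | $27,127.21 | $856.38 | $4,197.54 | — | $23,786.05
4 | $23,786.05 | $856.38 | $3,696.36 | — | $20,946.07
5 | $20,946.07 | $856.38 | $3,270.37 | — | $18,532.08
6 | $18,532.08 | $856.38 | $2,908.27 | — | $16,480.19
7 | $16,480.19 | $856.38 | $2,600.49 | — | $14,736.08
8 | $14,736.08 | $856.38 | $2,338.87 | — | $13,253.59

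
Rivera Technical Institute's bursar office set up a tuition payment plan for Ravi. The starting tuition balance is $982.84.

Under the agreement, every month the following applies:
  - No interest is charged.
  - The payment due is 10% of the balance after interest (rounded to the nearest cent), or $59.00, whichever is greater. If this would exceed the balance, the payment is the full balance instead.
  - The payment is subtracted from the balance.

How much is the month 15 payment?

# | Opening | Payment | End bal
1 | $982.84 | $98.28 | $884.56
2 | $884.56 | $88.46 | $796.10
3 | $796.10 | $79.61 | $716.49
4 | $716.49 | $71.65 | $644.84
5 | $644.84 | $64.48 | $580.36
6 | $580.36 | $59.00 | $521.36
7 | $521.36 | $59.00 | $462.36
8 | $462.36 | $59.00 | $403.36
9 | $403.36 | $59.00 | $344.36
10 | $344.36 | $59.00 | $285.36
11 | $285.36 | $59.00 | $226.36
12 | $226.36 | $59.00 | $167.36
13 | $167.36 | $59.00 | $108.36
14 | $108.36 | $59.00 | $49.36
15 | $49.36 | $49.36 | $0.00

$49.36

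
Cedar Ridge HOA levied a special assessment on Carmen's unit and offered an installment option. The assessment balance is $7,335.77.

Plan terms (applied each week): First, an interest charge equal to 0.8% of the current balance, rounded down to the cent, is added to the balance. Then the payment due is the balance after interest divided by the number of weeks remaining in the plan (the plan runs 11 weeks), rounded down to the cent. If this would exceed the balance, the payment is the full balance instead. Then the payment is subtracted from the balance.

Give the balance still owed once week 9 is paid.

Week 1: opening $7,335.77; interest $58.68 → $7,394.45; payment $672.22; balance $6,722.23
Week 2: opening $6,722.23; interest $53.77 → $6,776.00; payment $677.60; balance $6,098.40
Week 3: opening $6,098.40; interest $48.78 → $6,147.18; payment $683.02; balance $5,464.16
Week 4: opening $5,464.16; interest $43.71 → $5,507.87; payment $688.48; balance $4,819.39
Week 5: opening $4,819.39; interest $38.55 → $4,857.94; payment $693.99; balance $4,163.95
Week 6: opening $4,163.95; interest $33.31 → $4,197.26; payment $699.54; balance $3,497.72
Week 7: opening $3,497.72; interest $27.98 → $3,525.70; payment $705.14; balance $2,820.56
Week 8: opening $2,820.56; interest $22.56 → $2,843.12; payment $710.78; balance $2,132.34
Week 9: opening $2,132.34; interest $17.05 → $2,149.39; payment $716.46; balance $1,432.93

$1,432.93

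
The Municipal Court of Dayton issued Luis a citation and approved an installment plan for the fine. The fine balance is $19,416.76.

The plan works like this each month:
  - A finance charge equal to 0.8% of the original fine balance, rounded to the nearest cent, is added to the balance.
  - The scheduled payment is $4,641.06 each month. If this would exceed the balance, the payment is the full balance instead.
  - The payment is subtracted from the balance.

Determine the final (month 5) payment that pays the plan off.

$1,629.17

Month 1: opening $19,416.76; interest $155.33 → $19,572.09; payment $4,641.06; balance $14,931.03
Month 2: opening $14,931.03; interest $155.33 → $15,086.36; payment $4,641.06; balance $10,445.30
Month 3: opening $10,445.30; interest $155.33 → $10,600.63; payment $4,641.06; balance $5,959.57
Month 4: opening $5,959.57; interest $155.33 → $6,114.90; payment $4,641.06; balance $1,473.84
Month 5: opening $1,473.84; interest $155.33 → $1,629.17; payment $1,629.17; balance $0.00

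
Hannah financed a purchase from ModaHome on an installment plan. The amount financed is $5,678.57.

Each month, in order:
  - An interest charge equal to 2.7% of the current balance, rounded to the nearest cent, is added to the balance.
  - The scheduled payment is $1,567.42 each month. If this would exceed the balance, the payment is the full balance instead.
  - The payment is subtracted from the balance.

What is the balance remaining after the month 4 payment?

$0.00

Month 1: opening $5,678.57; interest $153.32 → $5,831.89; payment $1,567.42; balance $4,264.47
Month 2: opening $4,264.47; interest $115.14 → $4,379.61; payment $1,567.42; balance $2,812.19
Month 3: opening $2,812.19; interest $75.93 → $2,888.12; payment $1,567.42; balance $1,320.70
Month 4: opening $1,320.70; interest $35.66 → $1,356.36; payment $1,356.36; balance $0.00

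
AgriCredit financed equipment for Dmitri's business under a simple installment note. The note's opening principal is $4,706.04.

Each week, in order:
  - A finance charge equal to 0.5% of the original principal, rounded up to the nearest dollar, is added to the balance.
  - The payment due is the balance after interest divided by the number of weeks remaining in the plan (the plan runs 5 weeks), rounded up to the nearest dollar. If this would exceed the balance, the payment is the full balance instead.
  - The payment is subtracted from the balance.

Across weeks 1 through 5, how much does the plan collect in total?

$4,826.04

Week 1: opening $4,706.04; interest $24.00 → $4,730.04; payment $947.00; balance $3,783.04
Week 2: opening $3,783.04; interest $24.00 → $3,807.04; payment $952.00; balance $2,855.04
Week 3: opening $2,855.04; interest $24.00 → $2,879.04; payment $960.00; balance $1,919.04
Week 4: opening $1,919.04; interest $24.00 → $1,943.04; payment $972.00; balance $971.04
Week 5: opening $971.04; interest $24.00 → $995.04; payment $995.04; balance $0.00
Total paid: $4,826.04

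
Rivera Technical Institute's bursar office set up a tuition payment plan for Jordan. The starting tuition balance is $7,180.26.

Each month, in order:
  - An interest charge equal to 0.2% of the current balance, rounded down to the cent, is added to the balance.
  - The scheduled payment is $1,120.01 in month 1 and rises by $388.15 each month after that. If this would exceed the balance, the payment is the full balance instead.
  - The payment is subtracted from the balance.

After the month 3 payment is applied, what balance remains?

Month 1: $7,180.26 +$14.36 interest = $7,194.62; pay $1,120.01 → $6,074.61
Month 2: $6,074.61 +$12.14 interest = $6,086.75; pay $1,508.16 → $4,578.59
Month 3: $4,578.59 +$9.15 interest = $4,587.74; pay $1,896.31 → $2,691.43

$2,691.43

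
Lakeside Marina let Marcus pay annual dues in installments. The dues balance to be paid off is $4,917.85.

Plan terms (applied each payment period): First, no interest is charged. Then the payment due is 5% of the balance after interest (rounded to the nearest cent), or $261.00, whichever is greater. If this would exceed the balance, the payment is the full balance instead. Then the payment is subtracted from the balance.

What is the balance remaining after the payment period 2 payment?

$4,395.85

Payment period 1: $4,917.85 − $261.00 → $4,656.85
Payment period 2: $4,656.85 − $261.00 → $4,395.85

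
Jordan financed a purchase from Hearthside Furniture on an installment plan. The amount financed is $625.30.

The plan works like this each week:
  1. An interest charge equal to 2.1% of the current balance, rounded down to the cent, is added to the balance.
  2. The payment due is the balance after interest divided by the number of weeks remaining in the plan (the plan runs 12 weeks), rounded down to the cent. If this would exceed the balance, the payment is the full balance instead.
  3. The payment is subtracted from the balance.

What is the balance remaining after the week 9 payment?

Week 1: opening $625.30; interest $13.13 → $638.43; payment $53.20; balance $585.23
Week 2: opening $585.23; interest $12.28 → $597.51; payment $54.31; balance $543.20
Week 3: opening $543.20; interest $11.40 → $554.60; payment $55.46; balance $499.14
Week 4: opening $499.14; interest $10.48 → $509.62; payment $56.62; balance $453.00
Week 5: opening $453.00; interest $9.51 → $462.51; payment $57.81; balance $404.70
Week 6: opening $404.70; interest $8.49 → $413.19; payment $59.02; balance $354.17
Week 7: opening $354.17; interest $7.43 → $361.60; payment $60.26; balance $301.34
Week 8: opening $301.34; interest $6.32 → $307.66; payment $61.53; balance $246.13
Week 9: opening $246.13; interest $5.16 → $251.29; payment $62.82; balance $188.47

$188.47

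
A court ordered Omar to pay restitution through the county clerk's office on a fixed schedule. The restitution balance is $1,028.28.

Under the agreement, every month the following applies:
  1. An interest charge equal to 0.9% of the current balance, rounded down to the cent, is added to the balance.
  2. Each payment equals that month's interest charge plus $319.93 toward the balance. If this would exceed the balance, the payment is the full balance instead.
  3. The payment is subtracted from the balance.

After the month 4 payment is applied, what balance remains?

$0.00

Month 1: $1,028.28 +$9.25 interest = $1,037.53; pay $329.18 → $708.35
Month 2: $708.35 +$6.37 interest = $714.72; pay $326.30 → $388.42
Month 3: $388.42 +$3.49 interest = $391.91; pay $323.42 → $68.49
Month 4: $68.49 +$0.61 interest = $69.10; pay $69.10 → $0.00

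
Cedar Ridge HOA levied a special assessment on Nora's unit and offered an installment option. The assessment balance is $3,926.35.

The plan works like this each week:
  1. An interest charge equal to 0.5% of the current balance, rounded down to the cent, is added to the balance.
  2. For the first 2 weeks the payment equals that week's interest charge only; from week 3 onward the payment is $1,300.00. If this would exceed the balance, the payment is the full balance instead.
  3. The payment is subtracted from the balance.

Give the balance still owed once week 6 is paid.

Week 1: $3,926.35 +$19.63 interest = $3,945.98; pay $19.63 → $3,926.35
Week 2: $3,926.35 +$19.63 interest = $3,945.98; pay $19.63 → $3,926.35
Week 3: $3,926.35 +$19.63 interest = $3,945.98; pay $1,300.00 → $2,645.98
Week 4: $2,645.98 +$13.22 interest = $2,659.20; pay $1,300.00 → $1,359.20
Week 5: $1,359.20 +$6.79 interest = $1,365.99; pay $1,300.00 → $65.99
Week 6: $65.99 +$0.32 interest = $66.31; pay $66.31 → $0.00

$0.00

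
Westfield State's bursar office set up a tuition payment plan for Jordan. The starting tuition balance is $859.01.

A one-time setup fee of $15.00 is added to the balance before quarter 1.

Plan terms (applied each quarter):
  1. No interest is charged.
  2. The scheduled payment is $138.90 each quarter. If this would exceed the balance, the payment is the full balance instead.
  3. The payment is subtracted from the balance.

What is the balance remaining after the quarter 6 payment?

$40.61

Quarter 1: opening $874.01; payment $138.90; balance $735.11
Quarter 2: opening $735.11; payment $138.90; balance $596.21
Quarter 3: opening $596.21; payment $138.90; balance $457.31
Quarter 4: opening $457.31; payment $138.90; balance $318.41
Quarter 5: opening $318.41; payment $138.90; balance $179.51
Quarter 6: opening $179.51; payment $138.90; balance $40.61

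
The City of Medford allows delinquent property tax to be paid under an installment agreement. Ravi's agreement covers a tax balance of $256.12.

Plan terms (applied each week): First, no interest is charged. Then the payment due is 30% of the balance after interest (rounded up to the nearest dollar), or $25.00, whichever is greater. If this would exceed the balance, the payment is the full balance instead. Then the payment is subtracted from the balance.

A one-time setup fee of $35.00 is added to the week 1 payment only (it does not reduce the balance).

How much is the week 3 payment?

Week 1: $256.12 − $77.00 (+ $35.00 fee) → $179.12
Week 2: $179.12 − $54.00 → $125.12
Week 3: $125.12 − $38.00 → $87.12

$38.00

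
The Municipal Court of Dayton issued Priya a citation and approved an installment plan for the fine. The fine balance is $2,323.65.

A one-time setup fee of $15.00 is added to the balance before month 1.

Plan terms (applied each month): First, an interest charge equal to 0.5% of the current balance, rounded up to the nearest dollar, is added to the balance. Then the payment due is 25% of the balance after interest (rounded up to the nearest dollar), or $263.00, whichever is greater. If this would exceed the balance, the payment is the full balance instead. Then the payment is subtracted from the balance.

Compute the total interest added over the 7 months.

Month 1: opening $2,338.65; interest $12.00 → $2,350.65; payment $588.00; balance $1,762.65
Month 2: opening $1,762.65; interest $9.00 → $1,771.65; payment $443.00; balance $1,328.65
Month 3: opening $1,328.65; interest $7.00 → $1,335.65; payment $334.00; balance $1,001.65
Month 4: opening $1,001.65; interest $6.00 → $1,007.65; payment $263.00; balance $744.65
Month 5: opening $744.65; interest $4.00 → $748.65; payment $263.00; balance $485.65
Month 6: opening $485.65; interest $3.00 → $488.65; payment $263.00; balance $225.65
Month 7: opening $225.65; interest $2.00 → $227.65; payment $227.65; balance $0.00
Total interest: $12.00 + $9.00 + $7.00 + $6.00 + $4.00 + $3.00 + $2.00 = $43.00

$43.00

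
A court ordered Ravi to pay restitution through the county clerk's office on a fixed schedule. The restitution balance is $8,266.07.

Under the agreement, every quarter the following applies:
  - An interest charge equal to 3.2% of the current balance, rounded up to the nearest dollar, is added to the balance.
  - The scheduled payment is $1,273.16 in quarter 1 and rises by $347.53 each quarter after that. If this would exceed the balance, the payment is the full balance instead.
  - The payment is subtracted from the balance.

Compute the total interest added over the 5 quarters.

$878.00

Quarter 1: $8,266.07 +$265.00 interest = $8,531.07; pay $1,273.16 → $7,257.91
Quarter 2: $7,257.91 +$233.00 interest = $7,490.91; pay $1,620.69 → $5,870.22
Quarter 3: $5,870.22 +$188.00 interest = $6,058.22; pay $1,968.22 → $4,090.00
Quarter 4: $4,090.00 +$131.00 interest = $4,221.00; pay $2,315.75 → $1,905.25
Quarter 5: $1,905.25 +$61.00 interest = $1,966.25; pay $1,966.25 → $0.00
Total interest: $265.00 + $233.00 + $188.00 + $131.00 + $61.00 = $878.00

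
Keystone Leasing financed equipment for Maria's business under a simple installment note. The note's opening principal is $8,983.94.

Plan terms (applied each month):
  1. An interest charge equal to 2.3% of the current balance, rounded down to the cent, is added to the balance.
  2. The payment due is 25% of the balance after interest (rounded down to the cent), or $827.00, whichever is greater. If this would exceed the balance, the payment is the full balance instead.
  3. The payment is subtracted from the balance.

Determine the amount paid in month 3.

$1,352.55

# | Opening | Interest | Payment | End bal
1 | $8,983.94 | $206.63 | $2,297.64 | $6,892.93
2 | $6,892.93 | $158.53 | $1,762.86 | $5,288.60
3 | $5,288.60 | $121.63 | $1,352.55 | $4,057.68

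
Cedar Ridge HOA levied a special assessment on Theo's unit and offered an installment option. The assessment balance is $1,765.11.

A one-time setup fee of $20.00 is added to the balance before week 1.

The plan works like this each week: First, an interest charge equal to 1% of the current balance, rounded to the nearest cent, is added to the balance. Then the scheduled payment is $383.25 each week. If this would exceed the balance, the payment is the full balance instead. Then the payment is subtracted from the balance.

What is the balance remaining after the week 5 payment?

Week 1: opening $1,785.11; interest $17.85 → $1,802.96; payment $383.25; balance $1,419.71
Week 2: opening $1,419.71; interest $14.20 → $1,433.91; payment $383.25; balance $1,050.66
Week 3: opening $1,050.66; interest $10.51 → $1,061.17; payment $383.25; balance $677.92
Week 4: opening $677.92; interest $6.78 → $684.70; payment $383.25; balance $301.45
Week 5: opening $301.45; interest $3.01 → $304.46; payment $304.46; balance $0.00

$0.00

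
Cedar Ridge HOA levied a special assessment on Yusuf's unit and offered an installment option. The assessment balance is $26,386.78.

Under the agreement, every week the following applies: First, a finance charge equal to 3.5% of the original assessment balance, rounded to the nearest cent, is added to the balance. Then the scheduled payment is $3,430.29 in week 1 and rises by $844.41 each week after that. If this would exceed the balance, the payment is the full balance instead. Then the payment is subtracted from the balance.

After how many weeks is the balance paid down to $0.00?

6

# | Opening | Interest | Payment | End bal
1 | $26,386.78 | $923.54 | $3,430.29 | $23,880.03
2 | $23,880.03 | $923.54 | $4,274.70 | $20,528.87
3 | $20,528.87 | $923.54 | $5,119.11 | $16,333.30
4 | $16,333.30 | $923.54 | $5,963.52 | $11,293.32
5 | $11,293.32 | $923.54 | $6,807.93 | $5,408.93
6 | $5,408.93 | $923.54 | $6,332.47 | $0.00
Balance reaches $0.00 in week 6.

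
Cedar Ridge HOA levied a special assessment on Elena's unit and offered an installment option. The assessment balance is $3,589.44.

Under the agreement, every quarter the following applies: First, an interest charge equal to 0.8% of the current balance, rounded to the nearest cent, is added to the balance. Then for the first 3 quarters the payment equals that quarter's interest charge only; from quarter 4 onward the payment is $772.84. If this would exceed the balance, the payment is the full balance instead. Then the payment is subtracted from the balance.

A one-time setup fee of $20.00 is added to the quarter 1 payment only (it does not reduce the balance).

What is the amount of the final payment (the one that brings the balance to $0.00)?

$581.65

Quarter 1: opening $3,589.44; interest $28.72 → $3,618.16; payment $28.72 (+ $20.00 fee); balance $3,589.44
Quarter 2: opening $3,589.44; interest $28.72 → $3,618.16; payment $28.72; balance $3,589.44
Quarter 3: opening $3,589.44; interest $28.72 → $3,618.16; payment $28.72; balance $3,589.44
Quarter 4: opening $3,589.44; interest $28.72 → $3,618.16; payment $772.84; balance $2,845.32
Quarter 5: opening $2,845.32; interest $22.76 → $2,868.08; payment $772.84; balance $2,095.24
Quarter 6: opening $2,095.24; interest $16.76 → $2,112.00; payment $772.84; balance $1,339.16
Quarter 7: opening $1,339.16; interest $10.71 → $1,349.87; payment $772.84; balance $577.03
Quarter 8: opening $577.03; interest $4.62 → $581.65; payment $581.65; balance $0.00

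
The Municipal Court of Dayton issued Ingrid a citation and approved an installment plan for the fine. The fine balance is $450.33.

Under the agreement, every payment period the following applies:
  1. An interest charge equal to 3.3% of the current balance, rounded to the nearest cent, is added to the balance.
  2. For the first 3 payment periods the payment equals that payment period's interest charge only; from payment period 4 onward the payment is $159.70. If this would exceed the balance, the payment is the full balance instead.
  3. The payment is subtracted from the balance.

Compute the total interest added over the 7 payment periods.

$74.70

Payment period 1: opening $450.33; interest $14.86 → $465.19; payment $14.86; balance $450.33
Payment period 2: opening $450.33; interest $14.86 → $465.19; payment $14.86; balance $450.33
Payment period 3: opening $450.33; interest $14.86 → $465.19; payment $14.86; balance $450.33
Payment period 4: opening $450.33; interest $14.86 → $465.19; payment $159.70; balance $305.49
Payment period 5: opening $305.49; interest $10.08 → $315.57; payment $159.70; balance $155.87
Payment period 6: opening $155.87; interest $5.14 → $161.01; payment $159.70; balance $1.31
Payment period 7: opening $1.31; interest $0.04 → $1.35; payment $1.35; balance $0.00
Total interest: $14.86 + $14.86 + $14.86 + $14.86 + $10.08 + $5.14 + $0.04 = $74.70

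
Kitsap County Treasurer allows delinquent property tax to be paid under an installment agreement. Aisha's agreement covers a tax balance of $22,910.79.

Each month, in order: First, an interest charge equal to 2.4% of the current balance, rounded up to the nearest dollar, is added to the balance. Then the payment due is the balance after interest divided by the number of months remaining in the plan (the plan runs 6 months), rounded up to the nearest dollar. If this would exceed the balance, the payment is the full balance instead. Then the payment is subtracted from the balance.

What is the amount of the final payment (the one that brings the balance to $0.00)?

$4,402.79

# | Opening | Interest | Payment | End bal
1 | $22,910.79 | $550.00 | $3,911.00 | $19,549.79
2 | $19,549.79 | $470.00 | $4,004.00 | $16,015.79
3 | $16,015.79 | $385.00 | $4,101.00 | $12,299.79
4 | $12,299.79 | $296.00 | $4,199.00 | $8,396.79
5 | $8,396.79 | $202.00 | $4,300.00 | $4,298.79
6 | $4,298.79 | $104.00 | $4,402.79 | $0.00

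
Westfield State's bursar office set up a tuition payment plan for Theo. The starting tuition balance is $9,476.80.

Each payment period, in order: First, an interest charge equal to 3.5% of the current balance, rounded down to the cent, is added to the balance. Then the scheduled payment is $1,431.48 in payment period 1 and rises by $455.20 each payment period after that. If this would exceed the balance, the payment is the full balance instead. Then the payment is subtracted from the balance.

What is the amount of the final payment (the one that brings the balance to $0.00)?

Payment period 1: opening $9,476.80; interest $331.68 → $9,808.48; payment $1,431.48; balance $8,377.00
Payment period 2: opening $8,377.00; interest $293.19 → $8,670.19; payment $1,886.68; balance $6,783.51
Payment period 3: opening $6,783.51; interest $237.42 → $7,020.93; payment $2,341.88; balance $4,679.05
Payment period 4: opening $4,679.05; interest $163.76 → $4,842.81; payment $2,797.08; balance $2,045.73
Payment period 5: opening $2,045.73; interest $71.60 → $2,117.33; payment $2,117.33; balance $0.00

$2,117.33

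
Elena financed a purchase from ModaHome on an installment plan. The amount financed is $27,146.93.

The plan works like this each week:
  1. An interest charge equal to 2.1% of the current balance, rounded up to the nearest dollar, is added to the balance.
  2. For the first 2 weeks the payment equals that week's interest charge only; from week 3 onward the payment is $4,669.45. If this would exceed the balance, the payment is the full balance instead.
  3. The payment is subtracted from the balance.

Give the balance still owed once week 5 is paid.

Week 1: $27,146.93 +$571.00 interest = $27,717.93; pay $571.00 → $27,146.93
Week 2: $27,146.93 +$571.00 interest = $27,717.93; pay $571.00 → $27,146.93
Week 3: $27,146.93 +$571.00 interest = $27,717.93; pay $4,669.45 → $23,048.48
Week 4: $23,048.48 +$485.00 interest = $23,533.48; pay $4,669.45 → $18,864.03
Week 5: $18,864.03 +$397.00 interest = $19,261.03; pay $4,669.45 → $14,591.58

$14,591.58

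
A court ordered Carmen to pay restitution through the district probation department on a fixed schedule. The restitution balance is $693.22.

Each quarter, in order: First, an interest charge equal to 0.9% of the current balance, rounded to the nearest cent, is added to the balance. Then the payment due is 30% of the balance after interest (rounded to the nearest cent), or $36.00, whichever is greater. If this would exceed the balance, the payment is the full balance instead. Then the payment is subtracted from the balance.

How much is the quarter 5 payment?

$52.22

Quarter 1: $693.22 +$6.24 interest = $699.46; pay $209.84 → $489.62
Quarter 2: $489.62 +$4.41 interest = $494.03; pay $148.21 → $345.82
Quarter 3: $345.82 +$3.11 interest = $348.93; pay $104.68 → $244.25
Quarter 4: $244.25 +$2.20 interest = $246.45; pay $73.94 → $172.51
Quarter 5: $172.51 +$1.55 interest = $174.06; pay $52.22 → $121.84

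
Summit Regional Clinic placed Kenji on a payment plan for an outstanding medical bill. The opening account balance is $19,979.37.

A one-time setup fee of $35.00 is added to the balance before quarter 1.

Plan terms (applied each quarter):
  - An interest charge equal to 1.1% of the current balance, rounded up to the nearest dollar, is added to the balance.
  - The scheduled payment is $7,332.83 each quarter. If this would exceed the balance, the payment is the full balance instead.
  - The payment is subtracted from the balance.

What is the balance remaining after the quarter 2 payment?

$5,711.71

# | Opening | Interest | Payment | End bal
1 | $20,014.37 | $221.00 | $7,332.83 | $12,902.54
2 | $12,902.54 | $142.00 | $7,332.83 | $5,711.71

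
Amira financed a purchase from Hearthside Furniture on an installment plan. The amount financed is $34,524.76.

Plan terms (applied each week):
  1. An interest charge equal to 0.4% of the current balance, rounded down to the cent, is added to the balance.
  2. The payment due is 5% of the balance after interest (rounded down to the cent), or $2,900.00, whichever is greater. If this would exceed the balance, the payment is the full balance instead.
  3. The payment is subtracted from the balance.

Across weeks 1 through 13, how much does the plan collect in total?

Week 1: opening $34,524.76; interest $138.09 → $34,662.85; payment $2,900.00; balance $31,762.85
Week 2: opening $31,762.85; interest $127.05 → $31,889.90; payment $2,900.00; balance $28,989.90
Week 3: opening $28,989.90; interest $115.95 → $29,105.85; payment $2,900.00; balance $26,205.85
Week 4: opening $26,205.85; interest $104.82 → $26,310.67; payment $2,900.00; balance $23,410.67
Week 5: opening $23,410.67; interest $93.64 → $23,504.31; payment $2,900.00; balance $20,604.31
Week 6: opening $20,604.31; interest $82.41 → $20,686.72; payment $2,900.00; balance $17,786.72
Week 7: opening $17,786.72; interest $71.14 → $17,857.86; payment $2,900.00; balance $14,957.86
Week 8: opening $14,957.86; interest $59.83 → $15,017.69; payment $2,900.00; balance $12,117.69
Week 9: opening $12,117.69; interest $48.47 → $12,166.16; payment $2,900.00; balance $9,266.16
Week 10: opening $9,266.16; interest $37.06 → $9,303.22; payment $2,900.00; balance $6,403.22
Week 11: opening $6,403.22; interest $25.61 → $6,428.83; payment $2,900.00; balance $3,528.83
Week 12: opening $3,528.83; interest $14.11 → $3,542.94; payment $2,900.00; balance $642.94
Week 13: opening $642.94; interest $2.57 → $645.51; payment $645.51; balance $0.00
Total paid: $35,445.51

$35,445.51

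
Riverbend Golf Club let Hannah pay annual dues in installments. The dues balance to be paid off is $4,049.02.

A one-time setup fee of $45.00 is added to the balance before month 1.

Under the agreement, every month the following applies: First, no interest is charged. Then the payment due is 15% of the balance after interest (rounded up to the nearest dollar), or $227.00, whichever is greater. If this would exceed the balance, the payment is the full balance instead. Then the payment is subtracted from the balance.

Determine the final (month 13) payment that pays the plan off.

$175.02

Month 1: $4,094.02 − $615.00 → $3,479.02
Month 2: $3,479.02 − $522.00 → $2,957.02
Month 3: $2,957.02 − $444.00 → $2,513.02
Month 4: $2,513.02 − $377.00 → $2,136.02
Month 5: $2,136.02 − $321.00 → $1,815.02
Month 6: $1,815.02 − $273.00 → $1,542.02
Month 7: $1,542.02 − $232.00 → $1,310.02
Month 8: $1,310.02 − $227.00 → $1,083.02
Month 9: $1,083.02 − $227.00 → $856.02
Month 10: $856.02 − $227.00 → $629.02
Month 11: $629.02 − $227.00 → $402.02
Month 12: $402.02 − $227.00 → $175.02
Month 13: $175.02 − $175.02 → $0.00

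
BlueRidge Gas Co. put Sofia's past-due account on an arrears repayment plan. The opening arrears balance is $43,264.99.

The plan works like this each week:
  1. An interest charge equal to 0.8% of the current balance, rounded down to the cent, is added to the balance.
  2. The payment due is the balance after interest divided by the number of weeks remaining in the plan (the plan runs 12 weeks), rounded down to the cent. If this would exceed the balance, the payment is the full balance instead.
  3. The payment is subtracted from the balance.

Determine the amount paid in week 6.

$3,781.97

# | Opening | Interest | Payment | End bal
1 | $43,264.99 | $346.11 | $3,634.25 | $39,976.85
2 | $39,976.85 | $319.81 | $3,663.33 | $36,633.33
3 | $36,633.33 | $293.06 | $3,692.63 | $33,233.76
4 | $33,233.76 | $265.87 | $3,722.18 | $29,777.45
5 | $29,777.45 | $238.21 | $3,751.95 | $26,263.71
6 | $26,263.71 | $210.10 | $3,781.97 | $22,691.84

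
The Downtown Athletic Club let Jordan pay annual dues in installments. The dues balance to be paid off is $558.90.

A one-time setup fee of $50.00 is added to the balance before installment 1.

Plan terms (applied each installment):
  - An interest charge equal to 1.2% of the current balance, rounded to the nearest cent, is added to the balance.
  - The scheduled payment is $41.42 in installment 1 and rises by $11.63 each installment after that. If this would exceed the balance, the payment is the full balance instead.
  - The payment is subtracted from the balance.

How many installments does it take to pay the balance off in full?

Installment 1: $608.90 +$7.31 interest = $616.21; pay $41.42 → $574.79
Installment 2: $574.79 +$6.90 interest = $581.69; pay $53.05 → $528.64
Installment 3: $528.64 +$6.34 interest = $534.98; pay $64.68 → $470.30
Installment 4: $470.30 +$5.64 interest = $475.94; pay $76.31 → $399.63
Installment 5: $399.63 +$4.80 interest = $404.43; pay $87.94 → $316.49
Installment 6: $316.49 +$3.80 interest = $320.29; pay $99.57 → $220.72
Installment 7: $220.72 +$2.65 interest = $223.37; pay $111.20 → $112.17
Installment 8: $112.17 +$1.35 interest = $113.52; pay $113.52 → $0.00
Balance reaches $0.00 in installment 8.

8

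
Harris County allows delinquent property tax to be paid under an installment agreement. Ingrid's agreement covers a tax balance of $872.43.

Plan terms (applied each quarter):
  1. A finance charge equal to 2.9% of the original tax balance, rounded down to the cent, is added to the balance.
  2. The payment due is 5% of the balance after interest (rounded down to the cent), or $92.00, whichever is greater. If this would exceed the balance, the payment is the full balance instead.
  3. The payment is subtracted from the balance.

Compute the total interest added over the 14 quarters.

$354.20

Quarter 1: opening $872.43; interest $25.30 → $897.73; payment $92.00; balance $805.73
Quarter 2: opening $805.73; interest $25.30 → $831.03; payment $92.00; balance $739.03
Quarter 3: opening $739.03; interest $25.30 → $764.33; payment $92.00; balance $672.33
Quarter 4: opening $672.33; interest $25.30 → $697.63; payment $92.00; balance $605.63
Quarter 5: opening $605.63; interest $25.30 → $630.93; payment $92.00; balance $538.93
Quarter 6: opening $538.93; interest $25.30 → $564.23; payment $92.00; balance $472.23
Quarter 7: opening $472.23; interest $25.30 → $497.53; payment $92.00; balance $405.53
Quarter 8: opening $405.53; interest $25.30 → $430.83; payment $92.00; balance $338.83
Quarter 9: opening $338.83; interest $25.30 → $364.13; payment $92.00; balance $272.13
Quarter 10: opening $272.13; interest $25.30 → $297.43; payment $92.00; balance $205.43
Quarter 11: opening $205.43; interest $25.30 → $230.73; payment $92.00; balance $138.73
Quarter 12: opening $138.73; interest $25.30 → $164.03; payment $92.00; balance $72.03
Quarter 13: opening $72.03; interest $25.30 → $97.33; payment $92.00; balance $5.33
Quarter 14: opening $5.33; interest $25.30 → $30.63; payment $30.63; balance $0.00
Total interest: $25.30 + $25.30 + $25.30 + $25.30 + $25.30 + $25.30 + $25.30 + $25.30 + $25.30 + $25.30 + $25.30 + $25.30 + $25.30 + $25.30 = $354.20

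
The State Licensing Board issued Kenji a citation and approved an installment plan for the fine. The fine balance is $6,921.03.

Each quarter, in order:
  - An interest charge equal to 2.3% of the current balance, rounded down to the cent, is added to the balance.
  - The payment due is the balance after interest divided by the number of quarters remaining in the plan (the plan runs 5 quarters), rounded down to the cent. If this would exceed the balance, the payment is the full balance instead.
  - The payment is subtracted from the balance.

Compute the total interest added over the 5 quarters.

$492.42

Quarter 1: opening $6,921.03; interest $159.18 → $7,080.21; payment $1,416.04; balance $5,664.17
Quarter 2: opening $5,664.17; interest $130.27 → $5,794.44; payment $1,448.61; balance $4,345.83
Quarter 3: opening $4,345.83; interest $99.95 → $4,445.78; payment $1,481.92; balance $2,963.86
Quarter 4: opening $2,963.86; interest $68.16 → $3,032.02; payment $1,516.01; balance $1,516.01
Quarter 5: opening $1,516.01; interest $34.86 → $1,550.87; payment $1,550.87; balance $0.00
Total interest: $159.18 + $130.27 + $99.95 + $68.16 + $34.86 = $492.42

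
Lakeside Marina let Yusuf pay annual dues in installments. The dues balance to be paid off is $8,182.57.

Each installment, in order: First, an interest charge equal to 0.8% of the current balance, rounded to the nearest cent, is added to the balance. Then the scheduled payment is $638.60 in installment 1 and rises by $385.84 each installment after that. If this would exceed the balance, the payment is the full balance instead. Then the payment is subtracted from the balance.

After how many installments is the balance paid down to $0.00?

6

Installment 1: opening $8,182.57; interest $65.46 → $8,248.03; payment $638.60; balance $7,609.43
Installment 2: opening $7,609.43; interest $60.88 → $7,670.31; payment $1,024.44; balance $6,645.87
Installment 3: opening $6,645.87; interest $53.17 → $6,699.04; payment $1,410.28; balance $5,288.76
Installment 4: opening $5,288.76; interest $42.31 → $5,331.07; payment $1,796.12; balance $3,534.95
Installment 5: opening $3,534.95; interest $28.28 → $3,563.23; payment $2,181.96; balance $1,381.27
Installment 6: opening $1,381.27; interest $11.05 → $1,392.32; payment $1,392.32; balance $0.00
Balance reaches $0.00 in installment 6.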